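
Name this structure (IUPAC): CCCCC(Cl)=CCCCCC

Counting along the main chain through the multiple bond gives 11 carbons: the parent is undecane.
A C=C double bond in the chain gives the infix -ene-.
Choose the numbering such that numbering from this end puts the double bond at C-5 rather than C-6.
With this numbering: the double bond between C-5 and C-6; a chloro group at C-5.
Assembling the pieces gives 5-chloroundec-5-ene.

5-chloroundec-5-ene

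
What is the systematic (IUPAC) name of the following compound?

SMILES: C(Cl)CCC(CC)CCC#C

8-chloro-5-ethyloct-1-yne

The longest chain bearing the multiple bond is 8 carbons long (octane).
There is one C≡C triple bond, indicated by the ending -yne.
Number the chain so that numbering from this end puts the triple bond at C-1 rather than C-7.
This places the triple bond between C-1 and C-2; a chloro group at C-8; an ethyl group at C-5.
The substituents are ordered alphabetically, ignoring any di-/tri- multipliers.
Assembling the pieces gives 8-chloro-5-ethyloct-1-yne.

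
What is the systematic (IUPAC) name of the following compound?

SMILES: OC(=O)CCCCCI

6-iodohexanoic acid

The longest chain bearing the –COOH group is 6 carbons long (hexane).
The principal characteristic group is a carboxylic acid (terminal –COOH), named with the suffix -oic acid.
Choose the numbering such that the carboxylic acid carbon is C-1 by definition.
This places an iodo group at C-6.
The name is 6-iodohexanoic acid.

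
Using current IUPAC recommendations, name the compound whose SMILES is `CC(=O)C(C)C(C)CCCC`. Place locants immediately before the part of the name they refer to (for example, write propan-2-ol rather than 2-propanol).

3,4-dimethyloctan-2-one

The longest chain bearing the carbonyl is 8 carbons long (octane).
The highest-priority functional group is a ketone (C=O on an internal carbon), so the name ends in -one.
The numbering direction is chosen so that numbering from this end puts the carbonyl group at C-2 rather than C-7.
That gives the carbonyl at C-2; methyl groups at C-3 and C-4.
Putting it together: 3,4-dimethyloctan-2-one.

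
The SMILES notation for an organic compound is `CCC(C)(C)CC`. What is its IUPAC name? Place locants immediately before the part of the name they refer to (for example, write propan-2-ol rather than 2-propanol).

The parent chain contains 5 carbons (pentane).
Both numbering directions give the same locant set; either may be used.
With this numbering: two methyl groups at C-3.
Assembling the pieces gives 3,3-dimethylpentane.

3,3-dimethylpentane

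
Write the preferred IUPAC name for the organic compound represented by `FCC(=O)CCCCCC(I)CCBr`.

The longest carbon chain that includes the carbonyl has 10 carbons, so the parent hydride is decane.
The principal characteristic group is a ketone (C=O on an internal carbon), named with the suffix -one.
The numbering direction is chosen so that numbering from this end puts the carbonyl group at C-2 rather than C-9.
That gives the carbonyl at C-2; a bromo group at C-10; a fluoro group at C-1; an iodo group at C-8.
Substituent prefixes are cited in alphabetical order (multiplying prefixes like di-/tri- are ignored for ordering).
Putting it together: 10-bromo-1-fluoro-8-iododecan-2-one.

10-bromo-1-fluoro-8-iododecan-2-one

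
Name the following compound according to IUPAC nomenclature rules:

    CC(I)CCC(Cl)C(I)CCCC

The longest continuous carbon chain has 10 atoms, so the parent hydride is decane.
Number the chain so that the substituent locant set {2,5,6} is lower than {5,6,9} at the first point of difference.
That gives a chloro group at C-5; iodo groups at C-2 and C-6.
Prefixes are listed alphabetically: chloro, iodo.
Putting it together: 5-chloro-2,6-diiododecane.

5-chloro-2,6-diiododecane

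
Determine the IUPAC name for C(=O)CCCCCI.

6-iodohexanal

The longest carbon chain that includes the –CHO group has 6 carbons, so the parent hydride is hexane.
The principal characteristic group is an aldehyde (terminal –CHO), named with the suffix -al.
Number the chain so that the aldehyde carbon is C-1 by definition.
With this numbering: an iodo group at C-6.
Assembling the pieces gives 6-iodohexanal.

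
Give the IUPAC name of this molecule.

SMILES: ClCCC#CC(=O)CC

The longest carbon chain that includes the carbonyl and the multiple bond has 7 carbons, so the parent hydride is heptane.
The principal characteristic group is a ketone (C=O on an internal carbon), named with the suffix -one.
A C≡C triple bond in the chain gives the infix -yne-.
The numbering direction is chosen so that numbering from this end puts the carbonyl group at C-3 rather than C-5.
With this numbering: the carbonyl at C-3; the triple bond between C-4 and C-5; a chloro group at C-7.
Assembling the pieces gives 7-chlorohept-4-yn-3-one.

7-chlorohept-4-yn-3-one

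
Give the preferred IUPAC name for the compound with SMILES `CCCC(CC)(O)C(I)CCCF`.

The longest carbon chain that includes the –OH group has 8 carbons, so the parent hydride is octane.
The principal characteristic group is an alcohol (–OH), named with the suffix -ol.
The numbering direction is chosen so that numbering from this end puts the hydroxyl group at C-4 rather than C-5.
This places the hydroxyl at C-4; an ethyl group at C-4; a fluoro group at C-8; an iodo group at C-5.
The substituents are ordered alphabetically, ignoring any di-/tri- multipliers.
Assembling the pieces gives 4-ethyl-8-fluoro-5-iodooctan-4-ol.

4-ethyl-8-fluoro-5-iodooctan-4-ol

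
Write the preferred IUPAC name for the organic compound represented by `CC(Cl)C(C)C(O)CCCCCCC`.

2-chloro-3-methylundecan-4-ol

The longest carbon chain that includes the –OH group has 11 carbons, so the parent hydride is undecane.
The principal characteristic group is an alcohol (–OH), named with the suffix -ol.
The numbering direction is chosen so that numbering from this end puts the hydroxyl group at C-4 rather than C-8.
This places the hydroxyl at C-4; a chloro group at C-2; a methyl group at C-3.
The substituents are ordered alphabetically, ignoring any di-/tri- multipliers.
The name is 2-chloro-3-methylundecan-4-ol.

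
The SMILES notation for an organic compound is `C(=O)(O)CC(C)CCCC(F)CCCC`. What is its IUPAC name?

7-fluoro-3-methylundecanoic acid

The longest carbon chain that includes the –COOH group has 11 carbons, so the parent hydride is undecane.
The highest-priority functional group is a carboxylic acid (terminal –COOH), so the name ends in -oic acid.
Number the chain so that the carboxylic acid carbon is C-1 by definition.
With this numbering: a fluoro group at C-7; a methyl group at C-3.
Substituent prefixes are cited in alphabetical order (multiplying prefixes like di-/tri- are ignored for ordering).
Putting it together: 7-fluoro-3-methylundecanoic acid.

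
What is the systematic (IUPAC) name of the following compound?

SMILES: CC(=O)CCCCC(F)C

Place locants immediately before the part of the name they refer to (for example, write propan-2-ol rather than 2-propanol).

The longest carbon chain that includes the carbonyl has 8 carbons, so the parent hydride is octane.
The highest-priority functional group is a ketone (C=O on an internal carbon), so the name ends in -one.
The numbering direction is chosen so that numbering from this end puts the carbonyl group at C-2 rather than C-7.
That gives the carbonyl at C-2; a fluoro group at C-7.
The name is 7-fluorooctan-2-one.

7-fluorooctan-2-one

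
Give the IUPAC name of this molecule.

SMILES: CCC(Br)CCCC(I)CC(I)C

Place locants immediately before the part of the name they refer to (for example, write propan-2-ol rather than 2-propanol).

8-bromo-2,4-diiododecane

The parent chain contains 10 carbons (decane).
Number the chain so that the substituent locant set {2,4,8} is lower than {3,7,9} at the first point of difference.
With this numbering: a bromo group at C-8; iodo groups at C-2 and C-4.
Substituent prefixes are cited in alphabetical order (multiplying prefixes like di-/tri- are ignored for ordering).
Assembling the pieces gives 8-bromo-2,4-diiododecane.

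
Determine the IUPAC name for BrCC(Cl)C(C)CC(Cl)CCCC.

The longest continuous carbon chain has 9 atoms, so the parent hydride is nonane.
Number the chain so that the substituent locant set {1,2,3,5} is lower than {5,7,8,9} at the first point of difference.
With this numbering: a bromo group at C-1; chloro groups at C-2 and C-5; a methyl group at C-3.
Substituent prefixes are cited in alphabetical order (multiplying prefixes like di-/tri- are ignored for ordering).
Putting it together: 1-bromo-2,5-dichloro-3-methylnonane.

1-bromo-2,5-dichloro-3-methylnonane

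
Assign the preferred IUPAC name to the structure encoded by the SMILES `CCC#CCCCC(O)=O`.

The longest carbon chain that includes the –COOH group and the multiple bond has 8 carbons, so the parent hydride is octane.
The highest-priority functional group is a carboxylic acid (terminal –COOH), so the name ends in -oic acid.
The chain contains a C≡C triple bond, so the unsaturation ending is -yne.
Number the chain so that the carboxylic acid carbon is C-1 by definition.
That gives the triple bond between C-5 and C-6.
The name is oct-5-ynoic acid.

oct-5-ynoic acid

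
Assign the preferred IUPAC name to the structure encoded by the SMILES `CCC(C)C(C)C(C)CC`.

3,4,5-trimethylheptane

The parent chain contains 7 carbons (heptane).
The molecule is symmetric, so either numbering direction gives the same locants.
This places methyl groups at C-3 and C-4 and C-5.
The name is 3,4,5-trimethylheptane.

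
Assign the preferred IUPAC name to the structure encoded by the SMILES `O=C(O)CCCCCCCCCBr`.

10-bromodecanoic acid

Counting along the main chain through the –COOH group gives 10 carbons: the parent is decane.
The principal characteristic group is a carboxylic acid (terminal –COOH), named with the suffix -oic acid.
Number the chain so that the carboxylic acid carbon is C-1 by definition.
That gives a bromo group at C-10.
Putting it together: 10-bromodecanoic acid.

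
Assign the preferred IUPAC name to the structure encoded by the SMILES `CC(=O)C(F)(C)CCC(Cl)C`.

The longest chain bearing the carbonyl is 7 carbons long (heptane).
The principal characteristic group is a ketone (C=O on an internal carbon), named with the suffix -one.
Choose the numbering such that numbering from this end puts the carbonyl group at C-2 rather than C-6.
That gives the carbonyl at C-2; a chloro group at C-6; a fluoro group at C-3; a methyl group at C-3.
Prefixes are listed alphabetically: chloro, fluoro, methyl.
The name is 6-chloro-3-fluoro-3-methylheptan-2-one.

6-chloro-3-fluoro-3-methylheptan-2-one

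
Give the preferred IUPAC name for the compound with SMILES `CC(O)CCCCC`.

Counting along the main chain through the –OH group gives 7 carbons: the parent is heptane.
The highest-priority functional group is an alcohol (–OH), so the name ends in -ol.
The numbering direction is chosen so that numbering from this end puts the hydroxyl group at C-2 rather than C-6.
That gives the hydroxyl at C-2.
Assembling the pieces gives heptan-2-ol.

heptan-2-ol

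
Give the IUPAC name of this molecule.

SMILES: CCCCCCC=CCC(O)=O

The longest carbon chain that includes the –COOH group and the multiple bond has 10 carbons, so the parent hydride is decane.
A carboxylic acid (terminal –COOH) is the principal characteristic group, giving the suffix -oic acid.
A C=C double bond in the chain gives the infix -ene-.
Choose the numbering such that the carboxylic acid carbon is C-1 by definition.
With this numbering: the double bond between C-3 and C-4.
Putting it together: dec-3-enoic acid.

dec-3-enoic acid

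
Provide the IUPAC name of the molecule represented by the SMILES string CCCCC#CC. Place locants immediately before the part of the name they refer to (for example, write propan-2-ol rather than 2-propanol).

hept-2-yne

The longest carbon chain that includes the multiple bond has 7 carbons, so the parent hydride is heptane.
The chain contains a C≡C triple bond, so the unsaturation ending is -yne.
The numbering direction is chosen so that numbering from this end puts the triple bond at C-2 rather than C-5.
With this numbering: the triple bond between C-2 and C-3.
The name is hept-2-yne.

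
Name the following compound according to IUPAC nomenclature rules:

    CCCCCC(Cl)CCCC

The longest continuous carbon chain has 10 atoms, so the parent hydride is decane.
Number the chain so that the substituent locant set {5} is lower than {6} at the first point of difference.
This places a chloro group at C-5.
Putting it together: 5-chlorodecane.

5-chlorodecane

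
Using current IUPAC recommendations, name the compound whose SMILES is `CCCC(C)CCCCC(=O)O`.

6-methylnonanoic acid

The longest carbon chain that includes the –COOH group has 9 carbons, so the parent hydride is nonane.
A carboxylic acid (terminal –COOH) is the principal characteristic group, giving the suffix -oic acid.
The numbering direction is chosen so that the carboxylic acid carbon is C-1 by definition.
This places a methyl group at C-6.
The name is 6-methylnonanoic acid.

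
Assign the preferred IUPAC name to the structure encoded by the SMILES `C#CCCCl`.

4-chlorobut-1-yne

The longest chain bearing the multiple bond is 4 carbons long (butane).
A C≡C triple bond in the chain gives the infix -yne-.
Number the chain so that numbering from this end puts the triple bond at C-1 rather than C-3.
With this numbering: the triple bond between C-1 and C-2; a chloro group at C-4.
Assembling the pieces gives 4-chlorobut-1-yne.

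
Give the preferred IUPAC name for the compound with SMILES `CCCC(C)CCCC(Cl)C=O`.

Counting along the main chain through the –CHO group gives 9 carbons: the parent is nonane.
The principal characteristic group is an aldehyde (terminal –CHO), named with the suffix -al.
Choose the numbering such that the aldehyde carbon is C-1 by definition.
This places a chloro group at C-2; a methyl group at C-6.
Substituent prefixes are cited in alphabetical order (multiplying prefixes like di-/tri- are ignored for ordering).
Putting it together: 2-chloro-6-methylnonanal.

2-chloro-6-methylnonanal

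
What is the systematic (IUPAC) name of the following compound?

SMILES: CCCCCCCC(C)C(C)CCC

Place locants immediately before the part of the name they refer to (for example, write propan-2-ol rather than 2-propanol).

The parent chain contains 12 carbons (dodecane).
The numbering direction is chosen so that the substituent locant set {4,5} is lower than {8,9} at the first point of difference.
That gives methyl groups at C-4 and C-5.
Assembling the pieces gives 4,5-dimethyldodecane.

4,5-dimethyldodecane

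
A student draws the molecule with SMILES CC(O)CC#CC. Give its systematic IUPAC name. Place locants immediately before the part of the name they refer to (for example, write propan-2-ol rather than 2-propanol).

hex-4-yn-2-ol

The longest chain bearing the –OH group and the multiple bond is 6 carbons long (hexane).
The highest-priority functional group is an alcohol (–OH), so the name ends in -ol.
The chain contains a C≡C triple bond, so the unsaturation ending is -yne.
The numbering direction is chosen so that numbering from this end puts the hydroxyl group at C-2 rather than C-5.
With this numbering: the hydroxyl at C-2; the triple bond between C-4 and C-5.
The name is hex-4-yn-2-ol.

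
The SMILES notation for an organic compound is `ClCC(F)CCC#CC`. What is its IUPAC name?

7-chloro-6-fluorohept-2-yne

Counting along the main chain through the multiple bond gives 7 carbons: the parent is heptane.
A C≡C triple bond in the chain gives the infix -yne-.
Choose the numbering such that numbering from this end puts the triple bond at C-2 rather than C-5.
That gives the triple bond between C-2 and C-3; a chloro group at C-7; a fluoro group at C-6.
The substituents are ordered alphabetically, ignoring any di-/tri- multipliers.
Putting it together: 7-chloro-6-fluorohept-2-yne.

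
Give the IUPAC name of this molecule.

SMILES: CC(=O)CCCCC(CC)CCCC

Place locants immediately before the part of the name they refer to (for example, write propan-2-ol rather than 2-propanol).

7-ethylundecan-2-one

The longest chain bearing the carbonyl is 11 carbons long (undecane).
The highest-priority functional group is a ketone (C=O on an internal carbon), so the name ends in -one.
The numbering direction is chosen so that numbering from this end puts the carbonyl group at C-2 rather than C-10.
With this numbering: the carbonyl at C-2; an ethyl group at C-7.
The name is 7-ethylundecan-2-one.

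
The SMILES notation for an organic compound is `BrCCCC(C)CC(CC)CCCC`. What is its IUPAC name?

The parent chain contains 10 carbons (decane).
Choose the numbering such that the substituent locant set {1,4,6} is lower than {5,7,10} at the first point of difference.
With this numbering: a bromo group at C-1; an ethyl group at C-6; a methyl group at C-4.
Prefixes are listed alphabetically: bromo, ethyl, methyl.
Putting it together: 1-bromo-6-ethyl-4-methyldecane.

1-bromo-6-ethyl-4-methyldecane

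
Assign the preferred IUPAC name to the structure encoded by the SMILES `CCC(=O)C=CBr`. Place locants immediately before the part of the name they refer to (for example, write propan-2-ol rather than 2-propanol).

1-bromopent-1-en-3-one

The longest carbon chain that includes the carbonyl and the multiple bond has 5 carbons, so the parent hydride is pentane.
The principal characteristic group is a ketone (C=O on an internal carbon), named with the suffix -one.
A C=C double bond in the chain gives the infix -ene-.
Choose the numbering such that numbering from this end puts the double bond at C-1 rather than C-4.
This places the carbonyl at C-3; the double bond between C-1 and C-2; a bromo group at C-1.
The name is 1-bromopent-1-en-3-one.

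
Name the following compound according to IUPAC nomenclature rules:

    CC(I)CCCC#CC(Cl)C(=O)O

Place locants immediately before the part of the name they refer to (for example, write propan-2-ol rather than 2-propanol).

Counting along the main chain through the –COOH group and the multiple bond gives 9 carbons: the parent is nonane.
The highest-priority functional group is a carboxylic acid (terminal –COOH), so the name ends in -oic acid.
There is one C≡C triple bond, indicated by the ending -yne.
Choose the numbering such that the carboxylic acid carbon is C-1 by definition.
This places the triple bond between C-3 and C-4; a chloro group at C-2; an iodo group at C-8.
Substituent prefixes are cited in alphabetical order (multiplying prefixes like di-/tri- are ignored for ordering).
Assembling the pieces gives 2-chloro-8-iodonon-3-ynoic acid.

2-chloro-8-iodonon-3-ynoic acid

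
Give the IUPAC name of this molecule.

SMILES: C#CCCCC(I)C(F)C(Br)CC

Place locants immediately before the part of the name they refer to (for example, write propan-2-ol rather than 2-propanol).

Counting along the main chain through the multiple bond gives 10 carbons: the parent is decane.
A C≡C triple bond in the chain gives the infix -yne-.
Choose the numbering such that numbering from this end puts the triple bond at C-1 rather than C-9.
That gives the triple bond between C-1 and C-2; a bromo group at C-8; a fluoro group at C-7; an iodo group at C-6.
The substituents are ordered alphabetically, ignoring any di-/tri- multipliers.
Putting it together: 8-bromo-7-fluoro-6-iododec-1-yne.

8-bromo-7-fluoro-6-iododec-1-yne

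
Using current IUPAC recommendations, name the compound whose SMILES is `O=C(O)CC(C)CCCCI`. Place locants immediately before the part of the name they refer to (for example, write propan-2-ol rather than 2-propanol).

7-iodo-3-methylheptanoic acid

The longest carbon chain that includes the –COOH group has 7 carbons, so the parent hydride is heptane.
A carboxylic acid (terminal –COOH) is the principal characteristic group, giving the suffix -oic acid.
The numbering direction is chosen so that the carboxylic acid carbon is C-1 by definition.
This places an iodo group at C-7; a methyl group at C-3.
Substituent prefixes are cited in alphabetical order (multiplying prefixes like di-/tri- are ignored for ordering).
Putting it together: 7-iodo-3-methylheptanoic acid.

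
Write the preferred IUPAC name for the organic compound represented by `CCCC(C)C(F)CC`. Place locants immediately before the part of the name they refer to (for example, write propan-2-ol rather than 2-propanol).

The longest continuous carbon chain has 7 atoms, so the parent hydride is heptane.
Choose the numbering such that the substituent locant set {3,4} is lower than {4,5} at the first point of difference.
With this numbering: a fluoro group at C-3; a methyl group at C-4.
The substituents are ordered alphabetically, ignoring any di-/tri- multipliers.
Assembling the pieces gives 3-fluoro-4-methylheptane.

3-fluoro-4-methylheptane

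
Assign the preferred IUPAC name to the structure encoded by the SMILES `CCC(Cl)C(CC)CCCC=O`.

6-chloro-5-ethyloctanal

The longest carbon chain that includes the –CHO group has 8 carbons, so the parent hydride is octane.
The highest-priority functional group is an aldehyde (terminal –CHO), so the name ends in -al.
Number the chain so that the aldehyde carbon is C-1 by definition.
That gives a chloro group at C-6; an ethyl group at C-5.
The substituents are ordered alphabetically, ignoring any di-/tri- multipliers.
The name is 6-chloro-5-ethyloctanal.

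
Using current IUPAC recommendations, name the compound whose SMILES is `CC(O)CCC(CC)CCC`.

Counting along the main chain through the –OH group gives 8 carbons: the parent is octane.
The principal characteristic group is an alcohol (–OH), named with the suffix -ol.
Choose the numbering such that numbering from this end puts the hydroxyl group at C-2 rather than C-7.
With this numbering: the hydroxyl at C-2; an ethyl group at C-5.
Assembling the pieces gives 5-ethyloctan-2-ol.

5-ethyloctan-2-ol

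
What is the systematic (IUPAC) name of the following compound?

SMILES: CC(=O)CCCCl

5-chloropentan-2-one

The longest chain bearing the carbonyl is 5 carbons long (pentane).
The highest-priority functional group is a ketone (C=O on an internal carbon), so the name ends in -one.
Number the chain so that numbering from this end puts the carbonyl group at C-2 rather than C-4.
This places the carbonyl at C-2; a chloro group at C-5.
Putting it together: 5-chloropentan-2-one.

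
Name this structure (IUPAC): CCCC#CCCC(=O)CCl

1-chloronon-5-yn-2-one

The longest carbon chain that includes the carbonyl and the multiple bond has 9 carbons, so the parent hydride is nonane.
A ketone (C=O on an internal carbon) is the principal characteristic group, giving the suffix -one.
A C≡C triple bond in the chain gives the infix -yne-.
Choose the numbering such that numbering from this end puts the carbonyl group at C-2 rather than C-8.
With this numbering: the carbonyl at C-2; the triple bond between C-5 and C-6; a chloro group at C-1.
The name is 1-chloronon-5-yn-2-one.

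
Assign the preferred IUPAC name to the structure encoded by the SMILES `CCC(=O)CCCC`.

The longest carbon chain that includes the carbonyl has 7 carbons, so the parent hydride is heptane.
The highest-priority functional group is a ketone (C=O on an internal carbon), so the name ends in -one.
The numbering direction is chosen so that numbering from this end puts the carbonyl group at C-3 rather than C-5.
This places the carbonyl at C-3.
Assembling the pieces gives heptan-3-one.

heptan-3-one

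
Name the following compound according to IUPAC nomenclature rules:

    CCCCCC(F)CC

The longest continuous carbon chain has 8 atoms, so the parent hydride is octane.
The numbering direction is chosen so that the substituent locant set {3} is lower than {6} at the first point of difference.
This places a fluoro group at C-3.
Putting it together: 3-fluorooctane.

3-fluorooctane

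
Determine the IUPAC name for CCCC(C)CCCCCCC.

The parent chain contains 11 carbons (undecane).
Number the chain so that the substituent locant set {4} is lower than {8} at the first point of difference.
This places a methyl group at C-4.
The name is 4-methylundecane.

4-methylundecane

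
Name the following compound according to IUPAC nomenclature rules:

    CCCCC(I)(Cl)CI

2-chloro-1,2-diiodohexane

The longest continuous carbon chain has 6 atoms, so the parent hydride is hexane.
Number the chain so that the substituent locant set {1,2,2} is lower than {5,5,6} at the first point of difference.
That gives a chloro group at C-2; iodo groups at C-1 and C-2.
The substituents are ordered alphabetically, ignoring any di-/tri- multipliers.
Assembling the pieces gives 2-chloro-1,2-diiodohexane.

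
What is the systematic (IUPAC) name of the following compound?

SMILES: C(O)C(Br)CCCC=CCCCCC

2-bromododec-6-en-1-ol

The longest chain bearing the –OH group and the multiple bond is 12 carbons long (dodecane).
An alcohol (–OH) is the principal characteristic group, giving the suffix -ol.
A C=C double bond in the chain gives the infix -ene-.
The numbering direction is chosen so that numbering from this end puts the hydroxyl group at C-1 rather than C-12.
This places the hydroxyl at C-1; the double bond between C-6 and C-7; a bromo group at C-2.
The name is 2-bromododec-6-en-1-ol.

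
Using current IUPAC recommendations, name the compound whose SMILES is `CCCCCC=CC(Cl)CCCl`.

1,3-dichlorodec-4-ene

Counting along the main chain through the multiple bond gives 10 carbons: the parent is decane.
The chain contains a C=C double bond, so the unsaturation ending is -ene.
Choose the numbering such that numbering from this end puts the double bond at C-4 rather than C-6.
With this numbering: the double bond between C-4 and C-5; chloro groups at C-1 and C-3.
Assembling the pieces gives 1,3-dichlorodec-4-ene.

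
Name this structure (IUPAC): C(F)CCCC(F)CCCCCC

The parent chain contains 11 carbons (undecane).
The numbering direction is chosen so that the substituent locant set {1,5} is lower than {7,11} at the first point of difference.
With this numbering: fluoro groups at C-1 and C-5.
Assembling the pieces gives 1,5-difluoroundecane.

1,5-difluoroundecane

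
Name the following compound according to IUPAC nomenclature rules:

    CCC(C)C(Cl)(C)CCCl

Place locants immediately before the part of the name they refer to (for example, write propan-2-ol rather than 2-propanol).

The longest carbon chain is 6 atoms: the parent is hexane.
Number the chain so that the substituent locant set {1,3,3,4} is lower than {3,4,4,6} at the first point of difference.
With this numbering: chloro groups at C-1 and C-3; methyl groups at C-3 and C-4.
Substituent prefixes are cited in alphabetical order (multiplying prefixes like di-/tri- are ignored for ordering).
Assembling the pieces gives 1,3-dichloro-3,4-dimethylhexane.

1,3-dichloro-3,4-dimethylhexane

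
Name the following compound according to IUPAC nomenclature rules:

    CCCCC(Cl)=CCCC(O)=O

The longest chain bearing the –COOH group and the multiple bond is 9 carbons long (nonane).
The principal characteristic group is a carboxylic acid (terminal –COOH), named with the suffix -oic acid.
The chain contains a C=C double bond, so the unsaturation ending is -ene.
Number the chain so that the carboxylic acid carbon is C-1 by definition.
This places the double bond between C-4 and C-5; a chloro group at C-5.
Assembling the pieces gives 5-chloronon-4-enoic acid.

5-chloronon-4-enoic acid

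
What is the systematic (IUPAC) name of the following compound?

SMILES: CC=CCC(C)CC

The longest chain bearing the multiple bond is 7 carbons long (heptane).
There is one C=C double bond, indicated by the ending -ene.
The numbering direction is chosen so that numbering from this end puts the double bond at C-2 rather than C-5.
That gives the double bond between C-2 and C-3; a methyl group at C-5.
Assembling the pieces gives 5-methylhept-2-ene.

5-methylhept-2-ene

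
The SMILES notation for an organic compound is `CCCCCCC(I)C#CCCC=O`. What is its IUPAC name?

6-iodododec-4-ynal

Counting along the main chain through the –CHO group and the multiple bond gives 12 carbons: the parent is dodecane.
The principal characteristic group is an aldehyde (terminal –CHO), named with the suffix -al.
A C≡C triple bond in the chain gives the infix -yne-.
The numbering direction is chosen so that the aldehyde carbon is C-1 by definition.
This places the triple bond between C-4 and C-5; an iodo group at C-6.
The name is 6-iodododec-4-ynal.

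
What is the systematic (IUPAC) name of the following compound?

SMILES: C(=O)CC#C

Counting along the main chain through the –CHO group and the multiple bond gives 4 carbons: the parent is butane.
The highest-priority functional group is an aldehyde (terminal –CHO), so the name ends in -al.
There is one C≡C triple bond, indicated by the ending -yne.
Choose the numbering such that the aldehyde carbon is C-1 by definition.
That gives the triple bond between C-3 and C-4.
Assembling the pieces gives but-3-ynal.

but-3-ynal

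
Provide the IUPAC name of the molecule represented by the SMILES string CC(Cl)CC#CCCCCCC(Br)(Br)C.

The longest carbon chain that includes the multiple bond has 12 carbons, so the parent hydride is dodecane.
There is one C≡C triple bond, indicated by the ending -yne.
Choose the numbering such that numbering from this end puts the triple bond at C-4 rather than C-8.
That gives the triple bond between C-4 and C-5; two bromo groups at C-11; a chloro group at C-2.
Prefixes are listed alphabetically: bromo, chloro.
The name is 11,11-dibromo-2-chlorododec-4-yne.

11,11-dibromo-2-chlorododec-4-yne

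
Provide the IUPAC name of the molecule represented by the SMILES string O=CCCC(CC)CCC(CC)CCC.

The longest chain bearing the –CHO group is 10 carbons long (decane).
The highest-priority functional group is an aldehyde (terminal –CHO), so the name ends in -al.
Number the chain so that the aldehyde carbon is C-1 by definition.
With this numbering: ethyl groups at C-4 and C-7.
Assembling the pieces gives 4,7-diethyldecanal.

4,7-diethyldecanal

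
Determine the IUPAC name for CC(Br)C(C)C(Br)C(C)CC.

The longest continuous carbon chain has 7 atoms, so the parent hydride is heptane.
Number the chain so that the substituent locant set {2,3,4,5} is lower than {3,4,5,6} at the first point of difference.
With this numbering: bromo groups at C-2 and C-4; methyl groups at C-3 and C-5.
Substituent prefixes are cited in alphabetical order (multiplying prefixes like di-/tri- are ignored for ordering).
The name is 2,4-dibromo-3,5-dimethylheptane.

2,4-dibromo-3,5-dimethylheptane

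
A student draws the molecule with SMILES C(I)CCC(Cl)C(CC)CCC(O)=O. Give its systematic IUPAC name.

5-chloro-4-ethyl-8-iodooctanoic acid

Counting along the main chain through the –COOH group gives 8 carbons: the parent is octane.
The highest-priority functional group is a carboxylic acid (terminal –COOH), so the name ends in -oic acid.
Number the chain so that the carboxylic acid carbon is C-1 by definition.
That gives a chloro group at C-5; an ethyl group at C-4; an iodo group at C-8.
Prefixes are listed alphabetically: chloro, ethyl, iodo.
The name is 5-chloro-4-ethyl-8-iodooctanoic acid.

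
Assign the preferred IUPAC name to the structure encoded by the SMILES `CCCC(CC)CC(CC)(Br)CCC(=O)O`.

Counting along the main chain through the –COOH group gives 9 carbons: the parent is nonane.
A carboxylic acid (terminal –COOH) is the principal characteristic group, giving the suffix -oic acid.
Number the chain so that the carboxylic acid carbon is C-1 by definition.
With this numbering: a bromo group at C-4; ethyl groups at C-4 and C-6.
Substituent prefixes are cited in alphabetical order (multiplying prefixes like di-/tri- are ignored for ordering).
Putting it together: 4-bromo-4,6-diethylnonanoic acid.

4-bromo-4,6-diethylnonanoic acid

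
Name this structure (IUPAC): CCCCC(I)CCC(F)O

Counting along the main chain through the –OH group gives 8 carbons: the parent is octane.
The highest-priority functional group is an alcohol (–OH), so the name ends in -ol.
Number the chain so that numbering from this end puts the hydroxyl group at C-1 rather than C-8.
This places the hydroxyl at C-1; a fluoro group at C-1; an iodo group at C-4.
The substituents are ordered alphabetically, ignoring any di-/tri- multipliers.
The name is 1-fluoro-4-iodooctan-1-ol.

1-fluoro-4-iodooctan-1-ol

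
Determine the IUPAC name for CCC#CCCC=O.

The longest carbon chain that includes the –CHO group and the multiple bond has 7 carbons, so the parent hydride is heptane.
The principal characteristic group is an aldehyde (terminal –CHO), named with the suffix -al.
There is one C≡C triple bond, indicated by the ending -yne.
Choose the numbering such that the aldehyde carbon is C-1 by definition.
With this numbering: the triple bond between C-4 and C-5.
Assembling the pieces gives hept-4-ynal.

hept-4-ynal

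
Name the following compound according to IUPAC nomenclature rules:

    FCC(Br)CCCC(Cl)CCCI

2-bromo-6-chloro-1-fluoro-9-iodononane

The longest carbon chain is 9 atoms: the parent is nonane.
Number the chain so that the substituent locant set {1,2,6,9} is lower than {1,4,8,9} at the first point of difference.
With this numbering: a bromo group at C-2; a chloro group at C-6; a fluoro group at C-1; an iodo group at C-9.
The substituents are ordered alphabetically, ignoring any di-/tri- multipliers.
The name is 2-bromo-6-chloro-1-fluoro-9-iodononane.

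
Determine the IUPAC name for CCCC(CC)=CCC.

4-ethylhept-3-ene

Counting along the main chain through the multiple bond gives 7 carbons: the parent is heptane.
There is one C=C double bond, indicated by the ending -ene.
The numbering direction is chosen so that numbering from this end puts the double bond at C-3 rather than C-4.
With this numbering: the double bond between C-3 and C-4; an ethyl group at C-4.
Putting it together: 4-ethylhept-3-ene.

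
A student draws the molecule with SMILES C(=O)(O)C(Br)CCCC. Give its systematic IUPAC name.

2-bromohexanoic acid

The longest chain bearing the –COOH group is 6 carbons long (hexane).
A carboxylic acid (terminal –COOH) is the principal characteristic group, giving the suffix -oic acid.
Number the chain so that the carboxylic acid carbon is C-1 by definition.
This places a bromo group at C-2.
Putting it together: 2-bromohexanoic acid.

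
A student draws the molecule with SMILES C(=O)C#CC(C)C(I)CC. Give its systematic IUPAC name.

The longest chain bearing the –CHO group and the multiple bond is 7 carbons long (heptane).
An aldehyde (terminal –CHO) is the principal characteristic group, giving the suffix -al.
There is one C≡C triple bond, indicated by the ending -yne.
Number the chain so that the aldehyde carbon is C-1 by definition.
With this numbering: the triple bond between C-2 and C-3; an iodo group at C-5; a methyl group at C-4.
Prefixes are listed alphabetically: iodo, methyl.
Putting it together: 5-iodo-4-methylhept-2-ynal.

5-iodo-4-methylhept-2-ynal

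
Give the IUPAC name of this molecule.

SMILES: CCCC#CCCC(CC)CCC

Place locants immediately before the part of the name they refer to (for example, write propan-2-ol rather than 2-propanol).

8-ethylundec-4-yne

Counting along the main chain through the multiple bond gives 11 carbons: the parent is undecane.
The chain contains a C≡C triple bond, so the unsaturation ending is -yne.
The numbering direction is chosen so that numbering from this end puts the triple bond at C-4 rather than C-7.
That gives the triple bond between C-4 and C-5; an ethyl group at C-8.
Assembling the pieces gives 8-ethylundec-4-yne.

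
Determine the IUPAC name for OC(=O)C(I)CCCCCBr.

7-bromo-2-iodoheptanoic acid

Counting along the main chain through the –COOH group gives 7 carbons: the parent is heptane.
The highest-priority functional group is a carboxylic acid (terminal –COOH), so the name ends in -oic acid.
Choose the numbering such that the carboxylic acid carbon is C-1 by definition.
With this numbering: a bromo group at C-7; an iodo group at C-2.
Prefixes are listed alphabetically: bromo, iodo.
The name is 7-bromo-2-iodoheptanoic acid.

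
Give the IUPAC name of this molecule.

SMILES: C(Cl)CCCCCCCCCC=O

11-chloroundecanal

The longest carbon chain that includes the –CHO group has 11 carbons, so the parent hydride is undecane.
The highest-priority functional group is an aldehyde (terminal –CHO), so the name ends in -al.
Choose the numbering such that the aldehyde carbon is C-1 by definition.
With this numbering: a chloro group at C-11.
Putting it together: 11-chloroundecanal.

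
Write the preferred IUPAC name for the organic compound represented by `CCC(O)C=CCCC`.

Counting along the main chain through the –OH group and the multiple bond gives 8 carbons: the parent is octane.
An alcohol (–OH) is the principal characteristic group, giving the suffix -ol.
A C=C double bond in the chain gives the infix -ene-.
Number the chain so that numbering from this end puts the hydroxyl group at C-3 rather than C-6.
With this numbering: the hydroxyl at C-3; the double bond between C-4 and C-5.
Putting it together: oct-4-en-3-ol.

oct-4-en-3-ol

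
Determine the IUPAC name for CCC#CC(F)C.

The longest carbon chain that includes the multiple bond has 6 carbons, so the parent hydride is hexane.
The chain contains a C≡C triple bond, so the unsaturation ending is -yne.
The numbering direction is chosen so that the substituent locant set {2} is lower than {5} at the first point of difference.
This places the triple bond between C-3 and C-4; a fluoro group at C-2.
Assembling the pieces gives 2-fluorohex-3-yne.

2-fluorohex-3-yne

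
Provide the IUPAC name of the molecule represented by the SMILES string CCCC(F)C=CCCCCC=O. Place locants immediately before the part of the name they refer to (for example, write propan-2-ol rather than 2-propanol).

8-fluoroundec-6-enal

The longest carbon chain that includes the –CHO group and the multiple bond has 11 carbons, so the parent hydride is undecane.
An aldehyde (terminal –CHO) is the principal characteristic group, giving the suffix -al.
The chain contains a C=C double bond, so the unsaturation ending is -ene.
The numbering direction is chosen so that the aldehyde carbon is C-1 by definition.
That gives the double bond between C-6 and C-7; a fluoro group at C-8.
The name is 8-fluoroundec-6-enal.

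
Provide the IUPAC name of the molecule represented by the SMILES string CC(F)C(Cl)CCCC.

The longest continuous carbon chain has 7 atoms, so the parent hydride is heptane.
Choose the numbering such that the substituent locant set {2,3} is lower than {5,6} at the first point of difference.
This places a chloro group at C-3; a fluoro group at C-2.
Substituent prefixes are cited in alphabetical order (multiplying prefixes like di-/tri- are ignored for ordering).
The name is 3-chloro-2-fluoroheptane.

3-chloro-2-fluoroheptane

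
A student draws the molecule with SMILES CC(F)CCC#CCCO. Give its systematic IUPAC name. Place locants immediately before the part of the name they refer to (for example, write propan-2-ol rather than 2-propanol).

Counting along the main chain through the –OH group and the multiple bond gives 8 carbons: the parent is octane.
An alcohol (–OH) is the principal characteristic group, giving the suffix -ol.
The chain contains a C≡C triple bond, so the unsaturation ending is -yne.
The numbering direction is chosen so that numbering from this end puts the hydroxyl group at C-1 rather than C-8.
That gives the hydroxyl at C-1; the triple bond between C-3 and C-4; a fluoro group at C-7.
Assembling the pieces gives 7-fluorooct-3-yn-1-ol.

7-fluorooct-3-yn-1-ol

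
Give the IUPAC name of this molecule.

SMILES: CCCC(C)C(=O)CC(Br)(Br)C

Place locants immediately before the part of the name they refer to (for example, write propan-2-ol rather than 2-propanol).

2,2-dibromo-5-methyloctan-4-one

The longest chain bearing the carbonyl is 8 carbons long (octane).
The highest-priority functional group is a ketone (C=O on an internal carbon), so the name ends in -one.
Number the chain so that numbering from this end puts the carbonyl group at C-4 rather than C-5.
This places the carbonyl at C-4; two bromo groups at C-2; a methyl group at C-5.
Prefixes are listed alphabetically: bromo, methyl.
Putting it together: 2,2-dibromo-5-methyloctan-4-one.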